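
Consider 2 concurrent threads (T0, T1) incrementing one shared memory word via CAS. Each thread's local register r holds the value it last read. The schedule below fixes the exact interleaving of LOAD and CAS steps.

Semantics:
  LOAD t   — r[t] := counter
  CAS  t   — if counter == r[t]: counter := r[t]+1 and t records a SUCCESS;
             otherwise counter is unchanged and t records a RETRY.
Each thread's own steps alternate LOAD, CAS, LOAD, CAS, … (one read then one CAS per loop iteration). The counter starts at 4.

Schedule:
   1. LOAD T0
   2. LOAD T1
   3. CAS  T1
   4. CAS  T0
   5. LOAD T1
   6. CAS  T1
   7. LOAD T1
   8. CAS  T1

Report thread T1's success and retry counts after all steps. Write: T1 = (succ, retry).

T1 = (3, 0)

#1 T0 reads 4
#2 T1 reads 4
#3 T1 CAS(4→5) writes; counter now 5
#4 T0 CAS(4→5) fails; counter now 5
#5 T1 reads 5
#6 T1 CAS(5→6) writes; counter now 6
#7 T1 reads 6
#8 T1 CAS(6→7) writes; counter now 7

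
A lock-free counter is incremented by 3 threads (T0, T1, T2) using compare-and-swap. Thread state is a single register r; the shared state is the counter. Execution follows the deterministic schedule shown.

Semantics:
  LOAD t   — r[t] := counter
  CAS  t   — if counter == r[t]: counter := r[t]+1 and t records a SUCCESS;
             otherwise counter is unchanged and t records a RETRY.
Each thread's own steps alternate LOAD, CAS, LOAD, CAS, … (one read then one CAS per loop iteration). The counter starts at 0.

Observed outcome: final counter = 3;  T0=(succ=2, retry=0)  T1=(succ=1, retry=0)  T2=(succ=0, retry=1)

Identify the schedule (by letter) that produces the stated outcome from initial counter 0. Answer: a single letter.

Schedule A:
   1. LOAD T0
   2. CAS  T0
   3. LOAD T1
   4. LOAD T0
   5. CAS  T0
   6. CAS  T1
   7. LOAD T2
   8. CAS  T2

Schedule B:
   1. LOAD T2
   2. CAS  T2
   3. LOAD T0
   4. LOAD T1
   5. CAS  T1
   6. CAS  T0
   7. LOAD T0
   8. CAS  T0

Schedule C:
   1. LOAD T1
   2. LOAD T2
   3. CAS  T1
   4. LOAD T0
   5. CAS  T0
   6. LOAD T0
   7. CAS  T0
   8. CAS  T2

Simulating candidate C:
step 1: T1 LOAD ⇒ load; ctr=0 reg=0
step 2: T2 LOAD ⇒ load; ctr=0 reg=0
step 3: T1 CAS ⇒ ok; ctr=1 reg=0
step 4: T0 LOAD ⇒ load; ctr=1 reg=1
step 5: T0 CAS ⇒ ok; ctr=2 reg=1
step 6: T0 LOAD ⇒ load; ctr=2 reg=2
step 7: T0 CAS ⇒ ok; ctr=3 reg=2
step 8: T2 CAS ⇒ retry; ctr=3 reg=0

C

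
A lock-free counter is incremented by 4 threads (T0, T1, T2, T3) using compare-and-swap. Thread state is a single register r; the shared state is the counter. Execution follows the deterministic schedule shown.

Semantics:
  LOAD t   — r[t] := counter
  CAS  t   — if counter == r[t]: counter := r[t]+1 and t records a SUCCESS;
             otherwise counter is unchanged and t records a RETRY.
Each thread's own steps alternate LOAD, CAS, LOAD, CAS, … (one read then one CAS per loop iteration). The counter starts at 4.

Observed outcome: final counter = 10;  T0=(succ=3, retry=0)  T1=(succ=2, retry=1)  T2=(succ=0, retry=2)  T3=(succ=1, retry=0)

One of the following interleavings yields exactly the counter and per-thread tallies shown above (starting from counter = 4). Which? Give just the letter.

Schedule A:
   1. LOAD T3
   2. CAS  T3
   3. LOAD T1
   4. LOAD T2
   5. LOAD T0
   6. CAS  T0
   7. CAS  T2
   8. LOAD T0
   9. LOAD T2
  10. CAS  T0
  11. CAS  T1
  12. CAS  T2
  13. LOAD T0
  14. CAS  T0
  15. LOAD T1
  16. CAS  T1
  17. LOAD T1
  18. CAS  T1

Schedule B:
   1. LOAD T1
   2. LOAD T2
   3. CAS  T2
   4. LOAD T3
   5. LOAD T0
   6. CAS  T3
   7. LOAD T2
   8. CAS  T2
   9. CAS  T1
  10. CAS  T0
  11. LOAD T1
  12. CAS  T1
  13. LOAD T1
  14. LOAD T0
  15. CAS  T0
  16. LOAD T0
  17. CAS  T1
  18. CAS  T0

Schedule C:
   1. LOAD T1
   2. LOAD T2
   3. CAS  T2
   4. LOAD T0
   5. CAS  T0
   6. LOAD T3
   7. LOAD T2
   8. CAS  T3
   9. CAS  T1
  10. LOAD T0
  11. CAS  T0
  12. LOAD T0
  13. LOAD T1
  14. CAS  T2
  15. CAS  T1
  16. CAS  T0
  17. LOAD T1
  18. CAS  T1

Simulating candidate A:
step 1: T3 LOAD ⇒ load; ctr=4 reg=4
step 2: T3 CAS ⇒ ok; ctr=5 reg=4
step 3: T1 LOAD ⇒ load; ctr=5 reg=5
step 4: T2 LOAD ⇒ load; ctr=5 reg=5
step 5: T0 LOAD ⇒ load; ctr=5 reg=5
step 6: T0 CAS ⇒ ok; ctr=6 reg=5
step 7: T2 CAS ⇒ retry; ctr=6 reg=5
step 8: T0 LOAD ⇒ load; ctr=6 reg=6
step 9: T2 LOAD ⇒ load; ctr=6 reg=6
step 10: T0 CAS ⇒ ok; ctr=7 reg=6
step 11: T1 CAS ⇒ retry; ctr=7 reg=5
step 12: T2 CAS ⇒ retry; ctr=7 reg=6
step 13: T0 LOAD ⇒ load; ctr=7 reg=7
step 14: T0 CAS ⇒ ok; ctr=8 reg=7
step 15: T1 LOAD ⇒ load; ctr=8 reg=8
step 16: T1 CAS ⇒ ok; ctr=9 reg=8
step 17: T1 LOAD ⇒ load; ctr=9 reg=9
step 18: T1 CAS ⇒ ok; ctr=10 reg=9

A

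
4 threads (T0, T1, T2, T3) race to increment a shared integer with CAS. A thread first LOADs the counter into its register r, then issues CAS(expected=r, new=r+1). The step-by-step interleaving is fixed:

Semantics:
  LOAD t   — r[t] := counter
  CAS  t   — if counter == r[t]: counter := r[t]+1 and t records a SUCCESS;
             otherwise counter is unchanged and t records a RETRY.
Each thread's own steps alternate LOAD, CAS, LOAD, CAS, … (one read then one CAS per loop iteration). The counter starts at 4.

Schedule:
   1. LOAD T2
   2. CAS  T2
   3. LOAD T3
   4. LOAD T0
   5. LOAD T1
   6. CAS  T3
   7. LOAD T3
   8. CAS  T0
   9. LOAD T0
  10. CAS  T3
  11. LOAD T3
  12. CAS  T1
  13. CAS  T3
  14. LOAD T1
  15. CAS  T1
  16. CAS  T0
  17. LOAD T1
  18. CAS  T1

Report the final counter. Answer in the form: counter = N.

#1 T2 reads 4
#2 T2 CAS(4→5) writes; counter now 5
#3 T3 reads 5
#4 T0 reads 5
#5 T1 reads 5
#6 T3 CAS(5→6) writes; counter now 6
#7 T3 reads 6
#8 T0 CAS(5→6) fails; counter now 6
#9 T0 reads 6
#10 T3 CAS(6→7) writes; counter now 7
#11 T3 reads 7
#12 T1 CAS(5→6) fails; counter now 7
#13 T3 CAS(7→8) writes; counter now 8
#14 T1 reads 8
#15 T1 CAS(8→9) writes; counter now 9
#16 T0 CAS(6→7) fails; counter now 9
#17 T1 reads 9
#18 T1 CAS(9→10) writes; counter now 10

counter = 10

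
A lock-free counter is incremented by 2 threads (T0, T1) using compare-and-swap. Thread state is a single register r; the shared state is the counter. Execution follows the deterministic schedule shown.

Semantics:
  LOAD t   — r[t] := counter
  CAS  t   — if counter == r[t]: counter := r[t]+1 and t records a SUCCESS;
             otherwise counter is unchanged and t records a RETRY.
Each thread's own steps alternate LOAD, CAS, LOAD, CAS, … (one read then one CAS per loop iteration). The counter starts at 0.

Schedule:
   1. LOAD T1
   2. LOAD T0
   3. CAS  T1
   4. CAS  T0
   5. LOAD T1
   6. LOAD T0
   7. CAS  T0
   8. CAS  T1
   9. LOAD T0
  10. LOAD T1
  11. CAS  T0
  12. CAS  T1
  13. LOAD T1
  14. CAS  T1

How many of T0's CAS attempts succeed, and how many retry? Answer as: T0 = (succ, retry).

#1 T1 reads 0
#2 T0 reads 0
#3 T1 CAS(0→1) writes; counter now 1
#4 T0 CAS(0→1) fails; counter now 1
#5 T1 reads 1
#6 T0 reads 1
#7 T0 CAS(1→2) writes; counter now 2
#8 T1 CAS(1→2) fails; counter now 2
#9 T0 reads 2
#10 T1 reads 2
#11 T0 CAS(2→3) writes; counter now 3
#12 T1 CAS(2→3) fails; counter now 3
#13 T1 reads 3
#14 T1 CAS(3→4) writes; counter now 4

T0 = (2, 1)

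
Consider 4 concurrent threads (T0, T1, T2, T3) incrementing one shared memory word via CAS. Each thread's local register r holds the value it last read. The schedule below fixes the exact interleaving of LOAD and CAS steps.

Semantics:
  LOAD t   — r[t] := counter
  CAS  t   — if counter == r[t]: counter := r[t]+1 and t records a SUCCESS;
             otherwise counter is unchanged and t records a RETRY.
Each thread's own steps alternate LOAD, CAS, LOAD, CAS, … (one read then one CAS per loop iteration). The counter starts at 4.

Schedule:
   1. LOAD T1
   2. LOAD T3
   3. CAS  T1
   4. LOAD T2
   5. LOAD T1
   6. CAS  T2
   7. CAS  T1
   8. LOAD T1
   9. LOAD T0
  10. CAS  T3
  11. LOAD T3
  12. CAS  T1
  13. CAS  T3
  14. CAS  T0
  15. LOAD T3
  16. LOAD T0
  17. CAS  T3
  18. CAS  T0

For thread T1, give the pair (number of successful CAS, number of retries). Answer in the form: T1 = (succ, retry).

T1 = (2, 1)

1. LOAD T1 → mem=4 r[T1]=4 [LOAD]
2. LOAD T3 → mem=4 r[T3]=4 [LOAD]
3. CAS T1 → mem=5 r[T1]=4 [OK]
4. LOAD T2 → mem=5 r[T2]=5 [LOAD]
5. LOAD T1 → mem=5 r[T1]=5 [LOAD]
6. CAS T2 → mem=6 r[T2]=5 [OK]
7. CAS T1 → mem=6 r[T1]=5 [RETRY]
8. LOAD T1 → mem=6 r[T1]=6 [LOAD]
9. LOAD T0 → mem=6 r[T0]=6 [LOAD]
10. CAS T3 → mem=6 r[T3]=4 [RETRY]
11. LOAD T3 → mem=6 r[T3]=6 [LOAD]
12. CAS T1 → mem=7 r[T1]=6 [OK]
13. CAS T3 → mem=7 r[T3]=6 [RETRY]
14. CAS T0 → mem=7 r[T0]=6 [RETRY]
15. LOAD T3 → mem=7 r[T3]=7 [LOAD]
16. LOAD T0 → mem=7 r[T0]=7 [LOAD]
17. CAS T3 → mem=8 r[T3]=7 [OK]
18. CAS T0 → mem=8 r[T0]=7 [RETRY]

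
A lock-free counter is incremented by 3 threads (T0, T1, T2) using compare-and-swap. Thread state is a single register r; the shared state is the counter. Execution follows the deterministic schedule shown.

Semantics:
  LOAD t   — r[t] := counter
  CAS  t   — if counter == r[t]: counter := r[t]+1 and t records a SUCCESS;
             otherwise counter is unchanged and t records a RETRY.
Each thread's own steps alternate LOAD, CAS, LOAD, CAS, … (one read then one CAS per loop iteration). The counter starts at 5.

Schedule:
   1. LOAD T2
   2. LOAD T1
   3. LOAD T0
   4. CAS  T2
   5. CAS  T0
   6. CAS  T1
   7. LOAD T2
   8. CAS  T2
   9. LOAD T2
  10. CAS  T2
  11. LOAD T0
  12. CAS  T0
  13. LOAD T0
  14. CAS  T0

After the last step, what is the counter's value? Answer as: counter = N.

T2 LOAD — after: cnt=5, r=5 — load
T1 LOAD — after: cnt=5, r=5 — load
T0 LOAD — after: cnt=5, r=5 — load
T2 CAS — after: cnt=6, r=5 — ok
T0 CAS — after: cnt=6, r=5 — retry
T1 CAS — after: cnt=6, r=5 — retry
T2 LOAD — after: cnt=6, r=6 — load
T2 CAS — after: cnt=7, r=6 — ok
T2 LOAD — after: cnt=7, r=7 — load
T2 CAS — after: cnt=8, r=7 — ok
T0 LOAD — after: cnt=8, r=8 — load
T0 CAS — after: cnt=9, r=8 — ok
T0 LOAD — after: cnt=9, r=9 — load
T0 CAS — after: cnt=10, r=9 — ok

counter = 10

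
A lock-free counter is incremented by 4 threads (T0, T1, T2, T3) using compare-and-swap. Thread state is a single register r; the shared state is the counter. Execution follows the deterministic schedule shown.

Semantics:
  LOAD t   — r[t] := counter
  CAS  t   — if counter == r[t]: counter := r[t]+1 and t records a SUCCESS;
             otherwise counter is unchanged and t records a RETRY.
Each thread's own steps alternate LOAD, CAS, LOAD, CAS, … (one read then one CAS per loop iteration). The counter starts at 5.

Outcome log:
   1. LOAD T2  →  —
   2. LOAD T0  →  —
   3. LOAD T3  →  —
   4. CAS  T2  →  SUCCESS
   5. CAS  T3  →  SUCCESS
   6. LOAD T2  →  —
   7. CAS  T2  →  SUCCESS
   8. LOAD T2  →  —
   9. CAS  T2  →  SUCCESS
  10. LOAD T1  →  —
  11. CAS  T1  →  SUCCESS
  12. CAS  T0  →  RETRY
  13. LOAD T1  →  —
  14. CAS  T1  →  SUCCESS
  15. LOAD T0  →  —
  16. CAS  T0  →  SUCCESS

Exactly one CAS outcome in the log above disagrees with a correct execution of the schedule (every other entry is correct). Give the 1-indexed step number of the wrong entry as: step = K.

step = 5

Re-executing:
step 1: T2 LOAD ⇒ load; ctr=5 reg=5
step 2: T0 LOAD ⇒ load; ctr=5 reg=5
step 3: T3 LOAD ⇒ load; ctr=5 reg=5
step 4: T2 CAS ⇒ ok; ctr=6 reg=5
step 5: T3 CAS ⇒ retry; ctr=6 reg=5
step 6: T2 LOAD ⇒ load; ctr=6 reg=6
step 7: T2 CAS ⇒ ok; ctr=7 reg=6
step 8: T2 LOAD ⇒ load; ctr=7 reg=7
step 9: T2 CAS ⇒ ok; ctr=8 reg=7
step 10: T1 LOAD ⇒ load; ctr=8 reg=8
step 11: T1 CAS ⇒ ok; ctr=9 reg=8
step 12: T0 CAS ⇒ retry; ctr=9 reg=5
step 13: T1 LOAD ⇒ load; ctr=9 reg=9
step 14: T1 CAS ⇒ ok; ctr=10 reg=9
step 15: T0 LOAD ⇒ load; ctr=10 reg=10
step 16: T0 CAS ⇒ ok; ctr=11 reg=10
Log disagrees first at step 5.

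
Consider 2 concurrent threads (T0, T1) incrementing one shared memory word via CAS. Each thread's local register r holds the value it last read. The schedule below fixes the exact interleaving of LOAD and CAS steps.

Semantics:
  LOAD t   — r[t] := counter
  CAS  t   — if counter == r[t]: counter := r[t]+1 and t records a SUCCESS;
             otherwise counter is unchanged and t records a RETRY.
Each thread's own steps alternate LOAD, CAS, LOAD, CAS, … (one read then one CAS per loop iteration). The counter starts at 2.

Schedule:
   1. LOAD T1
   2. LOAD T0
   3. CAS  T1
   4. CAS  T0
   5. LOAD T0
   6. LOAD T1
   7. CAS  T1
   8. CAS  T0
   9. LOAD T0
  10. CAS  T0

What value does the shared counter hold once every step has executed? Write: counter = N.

counter = 5

step 1: T1 LOAD ⇒ load; ctr=2 reg=2
step 2: T0 LOAD ⇒ load; ctr=2 reg=2
step 3: T1 CAS ⇒ ok; ctr=3 reg=2
step 4: T0 CAS ⇒ retry; ctr=3 reg=2
step 5: T0 LOAD ⇒ load; ctr=3 reg=3
step 6: T1 LOAD ⇒ load; ctr=3 reg=3
step 7: T1 CAS ⇒ ok; ctr=4 reg=3
step 8: T0 CAS ⇒ retry; ctr=4 reg=3
step 9: T0 LOAD ⇒ load; ctr=4 reg=4
step 10: T0 CAS ⇒ ok; ctr=5 reg=4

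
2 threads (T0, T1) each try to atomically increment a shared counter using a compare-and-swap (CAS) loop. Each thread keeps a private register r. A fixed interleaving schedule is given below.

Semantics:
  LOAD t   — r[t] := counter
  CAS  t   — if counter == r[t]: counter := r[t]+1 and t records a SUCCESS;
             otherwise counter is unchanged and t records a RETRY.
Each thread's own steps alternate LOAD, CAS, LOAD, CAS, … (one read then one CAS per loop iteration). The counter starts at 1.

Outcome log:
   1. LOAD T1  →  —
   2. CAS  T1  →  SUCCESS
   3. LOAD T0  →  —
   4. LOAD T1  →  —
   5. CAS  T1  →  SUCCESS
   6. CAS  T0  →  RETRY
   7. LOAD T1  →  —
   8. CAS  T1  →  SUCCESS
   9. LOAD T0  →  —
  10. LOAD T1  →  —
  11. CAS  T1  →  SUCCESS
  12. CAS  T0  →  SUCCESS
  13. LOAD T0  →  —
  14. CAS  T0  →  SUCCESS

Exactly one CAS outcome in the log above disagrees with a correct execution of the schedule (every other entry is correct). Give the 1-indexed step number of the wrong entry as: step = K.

step = 12

Reference trace:
step 1: T1 LOAD ⇒ load; ctr=1 reg=1
step 2: T1 CAS ⇒ ok; ctr=2 reg=1
step 3: T0 LOAD ⇒ load; ctr=2 reg=2
step 4: T1 LOAD ⇒ load; ctr=2 reg=2
step 5: T1 CAS ⇒ ok; ctr=3 reg=2
step 6: T0 CAS ⇒ retry; ctr=3 reg=2
step 7: T1 LOAD ⇒ load; ctr=3 reg=3
step 8: T1 CAS ⇒ ok; ctr=4 reg=3
step 9: T0 LOAD ⇒ load; ctr=4 reg=4
step 10: T1 LOAD ⇒ load; ctr=4 reg=4
step 11: T1 CAS ⇒ ok; ctr=5 reg=4
step 12: T0 CAS ⇒ retry; ctr=5 reg=4
step 13: T0 LOAD ⇒ load; ctr=5 reg=5
step 14: T0 CAS ⇒ ok; ctr=6 reg=5
Log disagrees first at step 12.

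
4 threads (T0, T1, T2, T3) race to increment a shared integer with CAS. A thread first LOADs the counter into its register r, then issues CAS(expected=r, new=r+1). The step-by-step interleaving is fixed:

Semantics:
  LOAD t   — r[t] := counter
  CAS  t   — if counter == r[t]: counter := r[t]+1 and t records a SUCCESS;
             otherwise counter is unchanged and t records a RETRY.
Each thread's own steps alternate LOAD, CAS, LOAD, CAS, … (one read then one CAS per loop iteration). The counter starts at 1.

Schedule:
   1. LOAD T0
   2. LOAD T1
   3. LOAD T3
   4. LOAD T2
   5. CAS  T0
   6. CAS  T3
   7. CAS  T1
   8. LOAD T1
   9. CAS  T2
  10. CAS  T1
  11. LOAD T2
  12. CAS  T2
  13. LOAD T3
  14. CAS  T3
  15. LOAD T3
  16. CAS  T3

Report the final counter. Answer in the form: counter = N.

counter = 6

1. LOAD T0 → mem=1 r[T0]=1 [LOAD]
2. LOAD T1 → mem=1 r[T1]=1 [LOAD]
3. LOAD T3 → mem=1 r[T3]=1 [LOAD]
4. LOAD T2 → mem=1 r[T2]=1 [LOAD]
5. CAS T0 → mem=2 r[T0]=1 [OK]
6. CAS T3 → mem=2 r[T3]=1 [RETRY]
7. CAS T1 → mem=2 r[T1]=1 [RETRY]
8. LOAD T1 → mem=2 r[T1]=2 [LOAD]
9. CAS T2 → mem=2 r[T2]=1 [RETRY]
10. CAS T1 → mem=3 r[T1]=2 [OK]
11. LOAD T2 → mem=3 r[T2]=3 [LOAD]
12. CAS T2 → mem=4 r[T2]=3 [OK]
13. LOAD T3 → mem=4 r[T3]=4 [LOAD]
14. CAS T3 → mem=5 r[T3]=4 [OK]
15. LOAD T3 → mem=5 r[T3]=5 [LOAD]
16. CAS T3 → mem=6 r[T3]=5 [OK]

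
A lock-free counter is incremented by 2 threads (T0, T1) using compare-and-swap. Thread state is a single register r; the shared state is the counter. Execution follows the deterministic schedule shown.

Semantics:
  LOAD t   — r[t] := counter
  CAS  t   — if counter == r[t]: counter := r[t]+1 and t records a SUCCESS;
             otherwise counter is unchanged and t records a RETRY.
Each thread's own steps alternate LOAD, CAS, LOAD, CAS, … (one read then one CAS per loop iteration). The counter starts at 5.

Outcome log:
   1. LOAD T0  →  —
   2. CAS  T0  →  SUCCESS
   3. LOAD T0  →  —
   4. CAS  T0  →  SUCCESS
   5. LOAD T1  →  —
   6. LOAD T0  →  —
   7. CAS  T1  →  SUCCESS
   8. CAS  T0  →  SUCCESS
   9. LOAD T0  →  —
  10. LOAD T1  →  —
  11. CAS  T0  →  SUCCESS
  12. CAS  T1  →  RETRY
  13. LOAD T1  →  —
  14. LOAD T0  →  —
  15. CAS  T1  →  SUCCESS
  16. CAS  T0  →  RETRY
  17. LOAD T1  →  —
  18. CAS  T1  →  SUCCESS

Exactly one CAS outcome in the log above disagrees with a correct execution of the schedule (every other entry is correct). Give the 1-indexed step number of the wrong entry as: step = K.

step = 8

Re-executing:
T0 LOAD — after: cnt=5, r=5 — load
T0 CAS — after: cnt=6, r=5 — ok
T0 LOAD — after: cnt=6, r=6 — load
T0 CAS — after: cnt=7, r=6 — ok
T1 LOAD — after: cnt=7, r=7 — load
T0 LOAD — after: cnt=7, r=7 — load
T1 CAS — after: cnt=8, r=7 — ok
T0 CAS — after: cnt=8, r=7 — retry
T0 LOAD — after: cnt=8, r=8 — load
T1 LOAD — after: cnt=8, r=8 — load
T0 CAS — after: cnt=9, r=8 — ok
T1 CAS — after: cnt=9, r=8 — retry
T1 LOAD — after: cnt=9, r=9 — load
T0 LOAD — after: cnt=9, r=9 — load
T1 CAS — after: cnt=10, r=9 — ok
T0 CAS — after: cnt=10, r=9 — retry
T1 LOAD — after: cnt=10, r=10 — load
T1 CAS — after: cnt=11, r=10 — ok
Flip is step 8.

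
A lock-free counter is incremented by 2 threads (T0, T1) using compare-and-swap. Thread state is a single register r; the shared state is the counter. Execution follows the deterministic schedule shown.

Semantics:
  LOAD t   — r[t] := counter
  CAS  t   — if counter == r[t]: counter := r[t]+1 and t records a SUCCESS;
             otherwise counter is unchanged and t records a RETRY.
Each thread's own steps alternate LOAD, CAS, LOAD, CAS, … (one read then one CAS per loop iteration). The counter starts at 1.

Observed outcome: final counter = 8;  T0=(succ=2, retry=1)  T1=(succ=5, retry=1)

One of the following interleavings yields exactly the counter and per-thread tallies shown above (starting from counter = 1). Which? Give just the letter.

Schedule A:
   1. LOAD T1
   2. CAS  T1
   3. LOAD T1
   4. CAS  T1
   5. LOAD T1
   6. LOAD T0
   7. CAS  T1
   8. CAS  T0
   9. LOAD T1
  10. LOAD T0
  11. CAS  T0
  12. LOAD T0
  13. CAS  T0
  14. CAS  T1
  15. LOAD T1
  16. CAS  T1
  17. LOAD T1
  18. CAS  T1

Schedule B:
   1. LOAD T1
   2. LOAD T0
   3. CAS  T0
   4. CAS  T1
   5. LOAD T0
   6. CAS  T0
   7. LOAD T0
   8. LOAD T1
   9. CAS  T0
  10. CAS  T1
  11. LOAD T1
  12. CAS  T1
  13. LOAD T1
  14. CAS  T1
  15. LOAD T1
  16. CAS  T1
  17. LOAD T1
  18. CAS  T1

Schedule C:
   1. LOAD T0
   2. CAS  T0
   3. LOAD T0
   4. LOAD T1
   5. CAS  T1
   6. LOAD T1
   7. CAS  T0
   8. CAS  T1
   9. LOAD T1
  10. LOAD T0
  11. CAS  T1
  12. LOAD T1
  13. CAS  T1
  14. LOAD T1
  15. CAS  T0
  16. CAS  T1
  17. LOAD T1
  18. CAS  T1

Run A:
#1 T1 reads 1
#2 T1 CAS(1→2) writes; counter now 2
#3 T1 reads 2
#4 T1 CAS(2→3) writes; counter now 3
#5 T1 reads 3
#6 T0 reads 3
#7 T1 CAS(3→4) writes; counter now 4
#8 T0 CAS(3→4) fails; counter now 4
#9 T1 reads 4
#10 T0 reads 4
#11 T0 CAS(4→5) writes; counter now 5
#12 T0 reads 5
#13 T0 CAS(5→6) writes; counter now 6
#14 T1 CAS(4→5) fails; counter now 6
#15 T1 reads 6
#16 T1 CAS(6→7) writes; counter now 7
#17 T1 reads 7
#18 T1 CAS(7→8) writes; counter now 8

A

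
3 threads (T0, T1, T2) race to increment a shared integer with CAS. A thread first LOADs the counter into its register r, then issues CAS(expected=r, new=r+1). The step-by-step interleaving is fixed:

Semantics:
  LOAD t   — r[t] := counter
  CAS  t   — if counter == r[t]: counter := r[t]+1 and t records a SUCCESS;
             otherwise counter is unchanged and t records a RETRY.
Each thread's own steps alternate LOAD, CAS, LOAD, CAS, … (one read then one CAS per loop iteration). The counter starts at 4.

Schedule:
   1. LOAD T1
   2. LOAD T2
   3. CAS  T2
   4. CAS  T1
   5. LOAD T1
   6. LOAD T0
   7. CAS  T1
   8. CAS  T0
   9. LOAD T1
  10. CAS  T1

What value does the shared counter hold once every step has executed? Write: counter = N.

T1 LOAD — after: cnt=4, r=4 — load
T2 LOAD — after: cnt=4, r=4 — load
T2 CAS — after: cnt=5, r=4 — ok
T1 CAS — after: cnt=5, r=4 — retry
T1 LOAD — after: cnt=5, r=5 — load
T0 LOAD — after: cnt=5, r=5 — load
T1 CAS — after: cnt=6, r=5 — ok
T0 CAS — after: cnt=6, r=5 — retry
T1 LOAD — after: cnt=6, r=6 — load
T1 CAS — after: cnt=7, r=6 — ok

counter = 7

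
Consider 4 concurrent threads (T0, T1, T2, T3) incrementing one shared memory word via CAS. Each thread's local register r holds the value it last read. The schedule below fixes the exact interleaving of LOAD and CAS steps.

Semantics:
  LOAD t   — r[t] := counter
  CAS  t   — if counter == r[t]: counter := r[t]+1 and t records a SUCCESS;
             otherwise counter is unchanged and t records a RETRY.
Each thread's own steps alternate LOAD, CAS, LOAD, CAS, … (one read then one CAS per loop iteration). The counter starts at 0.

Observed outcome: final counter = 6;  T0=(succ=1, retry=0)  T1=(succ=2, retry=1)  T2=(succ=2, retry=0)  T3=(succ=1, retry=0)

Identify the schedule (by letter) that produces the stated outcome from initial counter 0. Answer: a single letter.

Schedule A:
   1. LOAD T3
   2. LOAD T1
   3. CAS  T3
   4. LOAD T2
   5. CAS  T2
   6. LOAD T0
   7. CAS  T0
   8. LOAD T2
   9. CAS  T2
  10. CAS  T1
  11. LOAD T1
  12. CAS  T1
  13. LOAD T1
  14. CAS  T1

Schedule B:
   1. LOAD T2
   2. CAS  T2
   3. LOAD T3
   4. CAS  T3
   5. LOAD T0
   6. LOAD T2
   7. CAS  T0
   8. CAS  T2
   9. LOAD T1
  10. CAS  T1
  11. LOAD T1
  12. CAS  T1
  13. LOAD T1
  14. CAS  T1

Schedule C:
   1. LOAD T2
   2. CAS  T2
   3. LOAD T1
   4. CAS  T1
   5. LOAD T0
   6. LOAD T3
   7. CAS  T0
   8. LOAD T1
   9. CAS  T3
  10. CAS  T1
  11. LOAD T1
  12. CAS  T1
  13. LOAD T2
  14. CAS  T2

Tracing schedule A:
   1) LOAD T3:  M=0  r_T3=0
   2) LOAD T1:  M=0  r_T1=0
   3) CAS  T3:  M=1  r_T3=0 ✓
   4) LOAD T2:  M=1  r_T2=1
   5) CAS  T2:  M=2  r_T2=1 ✓
   6) LOAD T0:  M=2  r_T0=2
   7) CAS  T0:  M=3  r_T0=2 ✓
   8) LOAD T2:  M=3  r_T2=3
   9) CAS  T2:  M=4  r_T2=3 ✓
  10) CAS  T1:  M=4  r_T1=0 ✗
  11) LOAD T1:  M=4  r_T1=4
  12) CAS  T1:  M=5  r_T1=4 ✓
  13) LOAD T1:  M=5  r_T1=5
  14) CAS  T1:  M=6  r_T1=5 ✓

A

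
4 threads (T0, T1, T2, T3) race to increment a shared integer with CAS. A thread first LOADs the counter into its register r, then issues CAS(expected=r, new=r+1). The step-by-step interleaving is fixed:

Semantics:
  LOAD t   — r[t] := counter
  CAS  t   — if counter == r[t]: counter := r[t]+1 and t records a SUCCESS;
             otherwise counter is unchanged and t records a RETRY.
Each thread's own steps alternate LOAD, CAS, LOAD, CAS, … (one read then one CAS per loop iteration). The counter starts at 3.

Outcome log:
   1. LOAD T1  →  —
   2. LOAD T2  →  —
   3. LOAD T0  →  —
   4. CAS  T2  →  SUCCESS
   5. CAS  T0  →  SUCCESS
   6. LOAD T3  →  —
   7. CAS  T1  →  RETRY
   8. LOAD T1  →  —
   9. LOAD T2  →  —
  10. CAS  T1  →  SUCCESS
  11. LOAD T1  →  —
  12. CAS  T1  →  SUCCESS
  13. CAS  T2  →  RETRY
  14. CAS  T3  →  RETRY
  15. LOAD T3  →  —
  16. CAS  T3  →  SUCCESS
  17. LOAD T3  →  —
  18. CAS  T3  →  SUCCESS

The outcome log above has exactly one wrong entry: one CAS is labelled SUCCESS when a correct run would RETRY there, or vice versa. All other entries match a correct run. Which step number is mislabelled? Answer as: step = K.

Re-executing:
step 1: T1 LOAD ⇒ load; ctr=3 reg=3
step 2: T2 LOAD ⇒ load; ctr=3 reg=3
step 3: T0 LOAD ⇒ load; ctr=3 reg=3
step 4: T2 CAS ⇒ ok; ctr=4 reg=3
step 5: T0 CAS ⇒ retry; ctr=4 reg=3
step 6: T3 LOAD ⇒ load; ctr=4 reg=4
step 7: T1 CAS ⇒ retry; ctr=4 reg=3
step 8: T1 LOAD ⇒ load; ctr=4 reg=4
step 9: T2 LOAD ⇒ load; ctr=4 reg=4
step 10: T1 CAS ⇒ ok; ctr=5 reg=4
step 11: T1 LOAD ⇒ load; ctr=5 reg=5
step 12: T1 CAS ⇒ ok; ctr=6 reg=5
step 13: T2 CAS ⇒ retry; ctr=6 reg=4
step 14: T3 CAS ⇒ retry; ctr=6 reg=4
step 15: T3 LOAD ⇒ load; ctr=6 reg=6
step 16: T3 CAS ⇒ ok; ctr=7 reg=6
step 17: T3 LOAD ⇒ load; ctr=7 reg=7
step 18: T3 CAS ⇒ ok; ctr=8 reg=7
Flip is step 5.

step = 5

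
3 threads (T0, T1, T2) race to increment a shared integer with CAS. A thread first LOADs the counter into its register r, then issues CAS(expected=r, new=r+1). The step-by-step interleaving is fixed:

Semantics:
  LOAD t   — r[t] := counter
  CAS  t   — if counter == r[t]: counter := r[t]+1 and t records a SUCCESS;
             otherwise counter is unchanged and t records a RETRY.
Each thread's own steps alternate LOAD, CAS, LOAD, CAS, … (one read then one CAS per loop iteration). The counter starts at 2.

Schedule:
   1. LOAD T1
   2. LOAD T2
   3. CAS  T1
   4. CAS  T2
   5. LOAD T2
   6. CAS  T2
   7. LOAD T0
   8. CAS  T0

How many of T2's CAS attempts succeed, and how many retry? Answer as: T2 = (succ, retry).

T1 LOAD — after: cnt=2, r=2 — load
T2 LOAD — after: cnt=2, r=2 — load
T1 CAS — after: cnt=3, r=2 — ok
T2 CAS — after: cnt=3, r=2 — retry
T2 LOAD — after: cnt=3, r=3 — load
T2 CAS — after: cnt=4, r=3 — ok
T0 LOAD — after: cnt=4, r=4 — load
T0 CAS — after: cnt=5, r=4 — ok

T2 = (1, 1)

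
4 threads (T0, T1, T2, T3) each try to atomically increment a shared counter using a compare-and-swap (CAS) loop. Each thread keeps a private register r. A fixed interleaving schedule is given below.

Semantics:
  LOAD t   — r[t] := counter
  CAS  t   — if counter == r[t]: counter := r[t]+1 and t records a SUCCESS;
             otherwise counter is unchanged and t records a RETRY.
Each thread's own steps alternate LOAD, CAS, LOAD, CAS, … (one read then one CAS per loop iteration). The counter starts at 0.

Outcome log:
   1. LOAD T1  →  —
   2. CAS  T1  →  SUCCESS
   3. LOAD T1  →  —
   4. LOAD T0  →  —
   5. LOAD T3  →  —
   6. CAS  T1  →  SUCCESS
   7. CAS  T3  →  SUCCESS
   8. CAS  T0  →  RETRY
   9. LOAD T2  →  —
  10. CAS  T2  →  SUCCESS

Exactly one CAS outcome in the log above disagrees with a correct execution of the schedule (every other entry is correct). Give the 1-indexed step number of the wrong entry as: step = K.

Re-executing:
[1] T1.load  rd  (counter 0, T1.r 0)
[2] T1.cas  hit  (counter 1, T1.r 0)
[3] T1.load  rd  (counter 1, T1.r 1)
[4] T0.load  rd  (counter 1, T0.r 1)
[5] T3.load  rd  (counter 1, T3.r 1)
[6] T1.cas  hit  (counter 2, T1.r 1)
[7] T3.cas  miss  (counter 2, T3.r 1)
[8] T0.cas  miss  (counter 2, T0.r 1)
[9] T2.load  rd  (counter 2, T2.r 2)
[10] T2.cas  hit  (counter 3, T2.r 2)
Log disagrees first at step 7.

step = 7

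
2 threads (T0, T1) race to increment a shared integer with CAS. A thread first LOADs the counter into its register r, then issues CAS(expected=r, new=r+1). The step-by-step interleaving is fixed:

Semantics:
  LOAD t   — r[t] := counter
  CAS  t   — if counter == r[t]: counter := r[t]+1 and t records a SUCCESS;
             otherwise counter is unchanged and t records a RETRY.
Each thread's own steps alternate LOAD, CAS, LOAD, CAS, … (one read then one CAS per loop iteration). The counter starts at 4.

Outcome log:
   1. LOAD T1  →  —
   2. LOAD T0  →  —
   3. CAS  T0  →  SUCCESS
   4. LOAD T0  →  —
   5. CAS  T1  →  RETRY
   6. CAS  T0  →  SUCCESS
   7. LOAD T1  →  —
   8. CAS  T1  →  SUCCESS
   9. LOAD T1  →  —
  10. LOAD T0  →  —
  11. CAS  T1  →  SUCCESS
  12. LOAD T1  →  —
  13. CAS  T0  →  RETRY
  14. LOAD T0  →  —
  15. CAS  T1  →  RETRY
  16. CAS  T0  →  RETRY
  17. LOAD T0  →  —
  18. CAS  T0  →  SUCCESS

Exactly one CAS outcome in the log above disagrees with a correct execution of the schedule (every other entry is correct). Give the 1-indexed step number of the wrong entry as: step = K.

step = 15

Re-executing:
1. LOAD T1 → mem=4 r[T1]=4 [LOAD]
2. LOAD T0 → mem=4 r[T0]=4 [LOAD]
3. CAS T0 → mem=5 r[T0]=4 [OK]
4. LOAD T0 → mem=5 r[T0]=5 [LOAD]
5. CAS T1 → mem=5 r[T1]=4 [RETRY]
6. CAS T0 → mem=6 r[T0]=5 [OK]
7. LOAD T1 → mem=6 r[T1]=6 [LOAD]
8. CAS T1 → mem=7 r[T1]=6 [OK]
9. LOAD T1 → mem=7 r[T1]=7 [LOAD]
10. LOAD T0 → mem=7 r[T0]=7 [LOAD]
11. CAS T1 → mem=8 r[T1]=7 [OK]
12. LOAD T1 → mem=8 r[T1]=8 [LOAD]
13. CAS T0 → mem=8 r[T0]=7 [RETRY]
14. LOAD T0 → mem=8 r[T0]=8 [LOAD]
15. CAS T1 → mem=9 r[T1]=8 [OK]
16. CAS T0 → mem=9 r[T0]=8 [RETRY]
17. LOAD T0 → mem=9 r[T0]=9 [LOAD]
18. CAS T0 → mem=10 r[T0]=9 [OK]
Mismatch at 15.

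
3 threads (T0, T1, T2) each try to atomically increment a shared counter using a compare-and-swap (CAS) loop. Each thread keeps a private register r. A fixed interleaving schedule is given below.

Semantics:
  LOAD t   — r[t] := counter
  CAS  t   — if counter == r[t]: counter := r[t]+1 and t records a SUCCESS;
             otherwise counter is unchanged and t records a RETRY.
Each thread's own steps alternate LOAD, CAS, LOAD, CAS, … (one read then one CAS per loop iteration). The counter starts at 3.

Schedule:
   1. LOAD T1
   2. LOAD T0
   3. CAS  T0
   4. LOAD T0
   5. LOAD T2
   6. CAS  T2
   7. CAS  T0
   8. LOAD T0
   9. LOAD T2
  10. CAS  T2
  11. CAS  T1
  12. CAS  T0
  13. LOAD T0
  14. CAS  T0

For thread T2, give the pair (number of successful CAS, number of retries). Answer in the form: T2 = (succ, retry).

[1] T1.load  rd  (counter 3, T1.r 3)
[2] T0.load  rd  (counter 3, T0.r 3)
[3] T0.cas  hit  (counter 4, T0.r 3)
[4] T0.load  rd  (counter 4, T0.r 4)
[5] T2.load  rd  (counter 4, T2.r 4)
[6] T2.cas  hit  (counter 5, T2.r 4)
[7] T0.cas  miss  (counter 5, T0.r 4)
[8] T0.load  rd  (counter 5, T0.r 5)
[9] T2.load  rd  (counter 5, T2.r 5)
[10] T2.cas  hit  (counter 6, T2.r 5)
[11] T1.cas  miss  (counter 6, T1.r 3)
[12] T0.cas  miss  (counter 6, T0.r 5)
[13] T0.load  rd  (counter 6, T0.r 6)
[14] T0.cas  hit  (counter 7, T0.r 6)

T2 = (2, 0)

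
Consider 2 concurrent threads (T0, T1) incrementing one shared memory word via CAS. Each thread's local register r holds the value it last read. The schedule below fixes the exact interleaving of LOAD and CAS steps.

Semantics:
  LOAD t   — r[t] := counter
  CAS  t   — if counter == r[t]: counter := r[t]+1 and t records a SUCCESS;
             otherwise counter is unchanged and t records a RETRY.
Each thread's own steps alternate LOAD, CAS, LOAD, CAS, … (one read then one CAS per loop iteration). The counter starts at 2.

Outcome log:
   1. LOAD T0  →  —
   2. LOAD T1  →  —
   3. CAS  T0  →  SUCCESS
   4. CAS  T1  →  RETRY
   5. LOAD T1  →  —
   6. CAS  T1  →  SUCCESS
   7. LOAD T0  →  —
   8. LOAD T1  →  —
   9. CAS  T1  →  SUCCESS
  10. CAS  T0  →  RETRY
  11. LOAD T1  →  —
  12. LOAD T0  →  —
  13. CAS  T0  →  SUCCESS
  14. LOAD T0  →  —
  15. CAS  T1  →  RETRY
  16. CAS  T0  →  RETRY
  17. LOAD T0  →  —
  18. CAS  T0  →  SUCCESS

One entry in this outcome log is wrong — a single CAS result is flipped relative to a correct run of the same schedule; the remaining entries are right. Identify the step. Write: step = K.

Reference trace:
1. LOAD T0 → mem=2 r[T0]=2 [LOAD]
2. LOAD T1 → mem=2 r[T1]=2 [LOAD]
3. CAS T0 → mem=3 r[T0]=2 [OK]
4. CAS T1 → mem=3 r[T1]=2 [RETRY]
5. LOAD T1 → mem=3 r[T1]=3 [LOAD]
6. CAS T1 → mem=4 r[T1]=3 [OK]
7. LOAD T0 → mem=4 r[T0]=4 [LOAD]
8. LOAD T1 → mem=4 r[T1]=4 [LOAD]
9. CAS T1 → mem=5 r[T1]=4 [OK]
10. CAS T0 → mem=5 r[T0]=4 [RETRY]
11. LOAD T1 → mem=5 r[T1]=5 [LOAD]
12. LOAD T0 → mem=5 r[T0]=5 [LOAD]
13. CAS T0 → mem=6 r[T0]=5 [OK]
14. LOAD T0 → mem=6 r[T0]=6 [LOAD]
15. CAS T1 → mem=6 r[T1]=5 [RETRY]
16. CAS T0 → mem=7 r[T0]=6 [OK]
17. LOAD T0 → mem=7 r[T0]=7 [LOAD]
18. CAS T0 → mem=8 r[T0]=7 [OK]
Mismatch at 16.

step = 16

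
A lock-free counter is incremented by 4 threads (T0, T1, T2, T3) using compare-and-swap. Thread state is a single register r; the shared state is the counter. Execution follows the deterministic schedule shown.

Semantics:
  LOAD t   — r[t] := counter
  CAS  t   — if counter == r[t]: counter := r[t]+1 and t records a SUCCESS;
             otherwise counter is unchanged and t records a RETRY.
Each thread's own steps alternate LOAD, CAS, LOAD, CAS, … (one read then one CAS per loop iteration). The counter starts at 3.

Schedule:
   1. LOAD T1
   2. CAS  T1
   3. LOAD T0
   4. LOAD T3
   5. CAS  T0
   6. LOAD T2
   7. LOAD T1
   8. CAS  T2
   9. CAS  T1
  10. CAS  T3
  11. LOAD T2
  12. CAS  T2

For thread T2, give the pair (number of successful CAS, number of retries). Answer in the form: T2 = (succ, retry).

T2 = (2, 0)

[1] T1.load  rd  (counter 3, T1.r 3)
[2] T1.cas  hit  (counter 4, T1.r 3)
[3] T0.load  rd  (counter 4, T0.r 4)
[4] T3.load  rd  (counter 4, T3.r 4)
[5] T0.cas  hit  (counter 5, T0.r 4)
[6] T2.load  rd  (counter 5, T2.r 5)
[7] T1.load  rd  (counter 5, T1.r 5)
[8] T2.cas  hit  (counter 6, T2.r 5)
[9] T1.cas  miss  (counter 6, T1.r 5)
[10] T3.cas  miss  (counter 6, T3.r 4)
[11] T2.load  rd  (counter 6, T2.r 6)
[12] T2.cas  hit  (counter 7, T2.r 6)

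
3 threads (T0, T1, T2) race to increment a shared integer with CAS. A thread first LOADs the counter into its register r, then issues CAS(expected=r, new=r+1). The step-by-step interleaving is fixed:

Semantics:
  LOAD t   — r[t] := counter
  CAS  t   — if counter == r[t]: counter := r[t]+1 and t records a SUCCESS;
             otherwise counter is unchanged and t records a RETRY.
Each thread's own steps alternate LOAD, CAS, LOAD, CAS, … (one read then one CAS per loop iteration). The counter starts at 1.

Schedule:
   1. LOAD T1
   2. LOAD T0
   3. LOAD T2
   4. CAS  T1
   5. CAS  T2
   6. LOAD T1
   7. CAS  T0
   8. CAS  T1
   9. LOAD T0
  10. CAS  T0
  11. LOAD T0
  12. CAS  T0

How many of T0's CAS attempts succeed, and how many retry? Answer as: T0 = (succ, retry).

T0 = (2, 1)

1. LOAD T1 → mem=1 r[T1]=1 [LOAD]
2. LOAD T0 → mem=1 r[T0]=1 [LOAD]
3. LOAD T2 → mem=1 r[T2]=1 [LOAD]
4. CAS T1 → mem=2 r[T1]=1 [OK]
5. CAS T2 → mem=2 r[T2]=1 [RETRY]
6. LOAD T1 → mem=2 r[T1]=2 [LOAD]
7. CAS T0 → mem=2 r[T0]=1 [RETRY]
8. CAS T1 → mem=3 r[T1]=2 [OK]
9. LOAD T0 → mem=3 r[T0]=3 [LOAD]
10. CAS T0 → mem=4 r[T0]=3 [OK]
11. LOAD T0 → mem=4 r[T0]=4 [LOAD]
12. CAS T0 → mem=5 r[T0]=4 [OK]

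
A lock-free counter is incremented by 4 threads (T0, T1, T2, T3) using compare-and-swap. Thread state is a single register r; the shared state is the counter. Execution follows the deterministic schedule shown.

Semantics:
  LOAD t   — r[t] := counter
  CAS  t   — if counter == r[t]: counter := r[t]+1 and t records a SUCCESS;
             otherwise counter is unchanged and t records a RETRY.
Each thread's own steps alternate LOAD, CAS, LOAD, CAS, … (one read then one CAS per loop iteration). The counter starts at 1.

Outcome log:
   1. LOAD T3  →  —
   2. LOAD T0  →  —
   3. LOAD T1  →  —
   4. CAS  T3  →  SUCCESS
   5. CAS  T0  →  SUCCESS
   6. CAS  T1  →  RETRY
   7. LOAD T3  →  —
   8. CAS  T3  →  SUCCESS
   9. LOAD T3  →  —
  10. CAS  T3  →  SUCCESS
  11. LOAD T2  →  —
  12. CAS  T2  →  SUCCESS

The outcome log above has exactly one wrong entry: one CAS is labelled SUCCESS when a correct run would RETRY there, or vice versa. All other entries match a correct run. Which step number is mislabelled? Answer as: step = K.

Correct run:
   1) LOAD T3:  M=1  r_T3=1
   2) LOAD T0:  M=1  r_T0=1
   3) LOAD T1:  M=1  r_T1=1
   4) CAS  T3:  M=2  r_T3=1 ✓
   5) CAS  T0:  M=2  r_T0=1 ✗
   6) CAS  T1:  M=2  r_T1=1 ✗
   7) LOAD T3:  M=2  r_T3=2
   8) CAS  T3:  M=3  r_T3=2 ✓
   9) LOAD T3:  M=3  r_T3=3
  10) CAS  T3:  M=4  r_T3=3 ✓
  11) LOAD T2:  M=4  r_T2=4
  12) CAS  T2:  M=5  r_T2=4 ✓
Mismatch at 5.

step = 5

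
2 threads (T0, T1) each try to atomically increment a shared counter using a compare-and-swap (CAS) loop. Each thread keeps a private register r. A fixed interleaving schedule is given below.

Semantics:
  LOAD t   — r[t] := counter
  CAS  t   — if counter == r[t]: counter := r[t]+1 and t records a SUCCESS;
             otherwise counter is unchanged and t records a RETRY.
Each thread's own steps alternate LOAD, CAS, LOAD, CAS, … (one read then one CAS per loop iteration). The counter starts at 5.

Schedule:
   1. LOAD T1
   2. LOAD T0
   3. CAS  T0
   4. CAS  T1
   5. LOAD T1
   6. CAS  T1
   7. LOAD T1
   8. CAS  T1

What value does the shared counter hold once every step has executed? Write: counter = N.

1. LOAD T1 → mem=5 r[T1]=5 [LOAD]
2. LOAD T0 → mem=5 r[T0]=5 [LOAD]
3. CAS T0 → mem=6 r[T0]=5 [OK]
4. CAS T1 → mem=6 r[T1]=5 [RETRY]
5. LOAD T1 → mem=6 r[T1]=6 [LOAD]
6. CAS T1 → mem=7 r[T1]=6 [OK]
7. LOAD T1 → mem=7 r[T1]=7 [LOAD]
8. CAS T1 → mem=8 r[T1]=7 [OK]

counter = 8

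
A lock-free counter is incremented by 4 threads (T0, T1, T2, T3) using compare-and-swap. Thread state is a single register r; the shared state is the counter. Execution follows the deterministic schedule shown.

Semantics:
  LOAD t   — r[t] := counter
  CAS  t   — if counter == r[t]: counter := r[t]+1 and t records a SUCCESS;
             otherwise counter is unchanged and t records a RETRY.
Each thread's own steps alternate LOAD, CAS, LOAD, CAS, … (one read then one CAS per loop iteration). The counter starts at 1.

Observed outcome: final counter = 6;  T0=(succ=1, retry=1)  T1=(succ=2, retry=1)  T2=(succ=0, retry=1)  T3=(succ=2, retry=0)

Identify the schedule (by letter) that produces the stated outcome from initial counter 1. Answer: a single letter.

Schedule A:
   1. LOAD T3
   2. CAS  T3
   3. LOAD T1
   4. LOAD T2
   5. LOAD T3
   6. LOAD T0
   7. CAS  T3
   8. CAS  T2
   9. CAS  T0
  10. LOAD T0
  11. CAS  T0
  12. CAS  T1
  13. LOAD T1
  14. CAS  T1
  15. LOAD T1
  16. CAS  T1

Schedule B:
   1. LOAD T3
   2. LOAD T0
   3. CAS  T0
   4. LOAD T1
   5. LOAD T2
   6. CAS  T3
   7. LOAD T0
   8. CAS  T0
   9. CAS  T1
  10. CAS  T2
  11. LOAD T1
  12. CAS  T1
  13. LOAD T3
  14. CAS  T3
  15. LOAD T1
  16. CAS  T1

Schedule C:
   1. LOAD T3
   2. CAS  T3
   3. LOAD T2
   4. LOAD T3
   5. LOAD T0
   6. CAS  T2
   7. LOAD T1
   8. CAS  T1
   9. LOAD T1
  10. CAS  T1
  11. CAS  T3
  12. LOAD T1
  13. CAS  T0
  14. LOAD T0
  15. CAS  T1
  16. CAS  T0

Simulating candidate A:
step 1: T3 LOAD ⇒ load; ctr=1 reg=1
step 2: T3 CAS ⇒ ok; ctr=2 reg=1
step 3: T1 LOAD ⇒ load; ctr=2 reg=2
step 4: T2 LOAD ⇒ load; ctr=2 reg=2
step 5: T3 LOAD ⇒ load; ctr=2 reg=2
step 6: T0 LOAD ⇒ load; ctr=2 reg=2
step 7: T3 CAS ⇒ ok; ctr=3 reg=2
step 8: T2 CAS ⇒ retry; ctr=3 reg=2
step 9: T0 CAS ⇒ retry; ctr=3 reg=2
step 10: T0 LOAD ⇒ load; ctr=3 reg=3
step 11: T0 CAS ⇒ ok; ctr=4 reg=3
step 12: T1 CAS ⇒ retry; ctr=4 reg=2
step 13: T1 LOAD ⇒ load; ctr=4 reg=4
step 14: T1 CAS ⇒ ok; ctr=5 reg=4
step 15: T1 LOAD ⇒ load; ctr=5 reg=5
step 16: T1 CAS ⇒ ok; ctr=6 reg=5

A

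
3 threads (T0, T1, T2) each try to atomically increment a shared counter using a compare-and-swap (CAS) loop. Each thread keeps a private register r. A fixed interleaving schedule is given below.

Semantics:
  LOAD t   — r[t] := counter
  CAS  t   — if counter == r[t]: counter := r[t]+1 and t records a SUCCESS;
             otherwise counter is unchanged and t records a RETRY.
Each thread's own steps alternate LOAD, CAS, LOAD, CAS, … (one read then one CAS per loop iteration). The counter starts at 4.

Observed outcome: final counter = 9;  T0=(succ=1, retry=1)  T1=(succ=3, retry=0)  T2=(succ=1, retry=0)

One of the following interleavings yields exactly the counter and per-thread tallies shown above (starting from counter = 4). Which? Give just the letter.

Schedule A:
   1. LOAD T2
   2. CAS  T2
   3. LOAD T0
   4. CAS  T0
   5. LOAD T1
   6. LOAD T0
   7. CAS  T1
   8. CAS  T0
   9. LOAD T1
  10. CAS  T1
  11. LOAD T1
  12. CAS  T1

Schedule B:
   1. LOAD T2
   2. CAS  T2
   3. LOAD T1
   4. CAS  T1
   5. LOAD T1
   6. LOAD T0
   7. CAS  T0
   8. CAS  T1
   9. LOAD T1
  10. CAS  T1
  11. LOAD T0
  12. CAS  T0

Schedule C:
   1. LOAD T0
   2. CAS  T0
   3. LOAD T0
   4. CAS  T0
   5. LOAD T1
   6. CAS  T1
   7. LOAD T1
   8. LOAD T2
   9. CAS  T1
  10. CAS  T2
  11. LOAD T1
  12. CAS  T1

A

Simulating candidate A:
#1 T2 reads 4
#2 T2 CAS(4→5) writes; counter now 5
#3 T0 reads 5
#4 T0 CAS(5→6) writes; counter now 6
#5 T1 reads 6
#6 T0 reads 6
#7 T1 CAS(6→7) writes; counter now 7
#8 T0 CAS(6→7) fails; counter now 7
#9 T1 reads 7
#10 T1 CAS(7→8) writes; counter now 8
#11 T1 reads 8
#12 T1 CAS(8→9) writes; counter now 9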